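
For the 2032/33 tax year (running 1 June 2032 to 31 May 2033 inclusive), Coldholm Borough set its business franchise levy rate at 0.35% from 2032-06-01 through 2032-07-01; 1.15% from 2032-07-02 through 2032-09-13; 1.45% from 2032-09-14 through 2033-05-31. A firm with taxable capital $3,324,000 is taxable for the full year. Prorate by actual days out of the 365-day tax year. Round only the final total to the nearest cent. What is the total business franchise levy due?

2032-06-01 to 2032-07-01: 31 days at 0.35% → $3,324,000 × 0.35% × 31/365 = $988.0932
2032-07-02 to 2032-09-13: 74 days at 1.15% → $3,324,000 × 1.15% × 74/365 = $7,749.9288
2032-09-14 to 2033-05-31: 260 days at 1.45% → $3,324,000 × 1.45% × 260/365 = $34,332.8219
Total = $43,070.8438

$43,070.84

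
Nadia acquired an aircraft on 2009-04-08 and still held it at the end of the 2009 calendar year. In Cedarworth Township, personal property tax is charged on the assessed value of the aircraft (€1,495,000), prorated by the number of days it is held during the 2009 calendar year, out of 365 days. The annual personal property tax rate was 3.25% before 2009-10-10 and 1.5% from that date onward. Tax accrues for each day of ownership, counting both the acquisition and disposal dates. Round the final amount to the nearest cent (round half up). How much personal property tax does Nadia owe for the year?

€29,725.92

2009-04-08 to 2009-10-09: 185 days at 3.25% → €1,495,000 × 3.25% × 185/365 = €24,626.5411
2009-10-10 to 2009-12-31: 83 days at 1.5% → €1,495,000 × 1.5% × 83/365 = €5,099.3836
Total = €29,725.9247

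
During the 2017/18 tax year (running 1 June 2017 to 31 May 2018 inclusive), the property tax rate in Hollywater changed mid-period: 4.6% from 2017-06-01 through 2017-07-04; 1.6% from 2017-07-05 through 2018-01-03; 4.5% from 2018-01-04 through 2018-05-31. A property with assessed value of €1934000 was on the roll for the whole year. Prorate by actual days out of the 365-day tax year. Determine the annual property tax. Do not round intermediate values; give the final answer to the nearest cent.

2017-06-01 to 2017-07-04: 34 days at 4.6% → €1934000 × 4.6% × 34/365 = €8287.0575
2017-07-05 to 2018-01-03: 183 days at 1.6% → €1934000 × 1.6% × 183/365 = €15514.3890
2018-01-04 to 2018-05-31: 148 days at 4.5% → €1934000 × 4.5% × 148/365 = €35288.8767
Total = €59090.3233

€59090.32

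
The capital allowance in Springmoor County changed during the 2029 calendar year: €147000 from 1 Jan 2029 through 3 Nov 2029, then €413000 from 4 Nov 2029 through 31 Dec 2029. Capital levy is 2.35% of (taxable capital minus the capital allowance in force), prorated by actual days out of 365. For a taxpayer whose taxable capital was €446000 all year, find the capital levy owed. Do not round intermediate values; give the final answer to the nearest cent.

€6033.19

1 Jan – 3 Nov 2029: 307 days, exemption €147000 → (€446000 − €147000) × 2.35% × 307/365 = €5909.9603
4 Nov – 31 Dec 2029: 58 days, exemption €413000 → (€446000 − €413000) × 2.35% × 58/365 = €123.2301
Total = €6033.1904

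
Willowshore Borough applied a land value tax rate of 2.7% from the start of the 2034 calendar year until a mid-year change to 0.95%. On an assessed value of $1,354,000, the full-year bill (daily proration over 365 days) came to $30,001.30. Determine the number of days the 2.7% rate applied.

264 days

Let d = days at the first rate; then 365 − d days at the second rate.
$1,354,000 × [2.7%·d + 0.95%·(365−d)] / 365 = $30,001.30
Solving gives d = 264, so the new rate took effect on September 22, 2034.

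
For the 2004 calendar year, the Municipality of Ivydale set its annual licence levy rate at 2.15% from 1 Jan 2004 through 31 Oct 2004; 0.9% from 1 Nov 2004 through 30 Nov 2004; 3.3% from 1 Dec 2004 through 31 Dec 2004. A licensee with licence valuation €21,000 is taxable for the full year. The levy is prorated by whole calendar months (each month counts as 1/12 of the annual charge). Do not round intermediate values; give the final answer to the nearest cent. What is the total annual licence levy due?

€449.75

1 Jan – 31 Oct 2004: 10 months at 2.15% → €21,000 × 2.15% × 10/12 = €376.2500
1 Nov – 30 Nov 2004: 1 month at 0.9% → €21,000 × 0.9% × 1/12 = €15.7500
1 Dec – 31 Dec 2004: 1 month at 3.3% → €21,000 × 3.3% × 1/12 = €57.7500
Total = €449.7500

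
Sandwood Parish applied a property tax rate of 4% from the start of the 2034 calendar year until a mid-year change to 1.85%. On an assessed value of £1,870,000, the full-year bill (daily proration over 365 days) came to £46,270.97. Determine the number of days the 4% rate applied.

Let d = days at the first rate; then 365 − d days at the second rate.
£1,870,000 × [4%·d + 1.85%·(365−d)] / 365 = £46,270.97
Solving gives d = 106, so the new rate took effect on April 17, 2034.

106 days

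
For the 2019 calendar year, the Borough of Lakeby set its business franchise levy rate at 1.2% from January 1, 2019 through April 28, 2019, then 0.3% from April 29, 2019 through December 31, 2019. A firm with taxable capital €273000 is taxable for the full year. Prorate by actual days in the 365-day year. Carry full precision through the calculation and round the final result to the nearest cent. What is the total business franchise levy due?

€1613.32

January 1 – April 28, 2019: 118 days at 1.2% → €273000 × 1.2% × 118/365 = €1059.0904
April 29 – December 31, 2019: 247 days at 0.3% → €273000 × 0.3% × 247/365 = €554.2274
Total = €1613.3178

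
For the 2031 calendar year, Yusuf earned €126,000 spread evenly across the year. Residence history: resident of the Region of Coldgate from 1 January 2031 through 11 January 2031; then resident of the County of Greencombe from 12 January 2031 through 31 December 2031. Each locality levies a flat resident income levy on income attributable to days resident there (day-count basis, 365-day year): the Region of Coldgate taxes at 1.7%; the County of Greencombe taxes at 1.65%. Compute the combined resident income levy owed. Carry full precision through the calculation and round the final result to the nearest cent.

The Region of Coldgate, 1 January – 11 January 2031: 11 days → €126,000 × 1.7% × 11/365 = €64.5534
The County of Greencombe, 12 January – 31 December 2031: 354 days → €126,000 × 1.65% × 354/365 = €2,016.3452
Total = €2,080.8986

€2,080.90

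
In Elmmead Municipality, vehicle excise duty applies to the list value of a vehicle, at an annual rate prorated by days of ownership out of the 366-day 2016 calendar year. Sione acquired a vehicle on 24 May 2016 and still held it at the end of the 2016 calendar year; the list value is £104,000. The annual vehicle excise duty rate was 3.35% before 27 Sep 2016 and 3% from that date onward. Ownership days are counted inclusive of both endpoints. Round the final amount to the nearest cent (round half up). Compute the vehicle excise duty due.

£2,017.77

24 May – 26 Sep 2016: 126 days at 3.35% → £104,000 × 3.35% × 126/366 = £1,199.4098
27 Sep – 31 Dec 2016: 96 days at 3% → £104,000 × 3% × 96/366 = £818.3607
Total = £2,017.7705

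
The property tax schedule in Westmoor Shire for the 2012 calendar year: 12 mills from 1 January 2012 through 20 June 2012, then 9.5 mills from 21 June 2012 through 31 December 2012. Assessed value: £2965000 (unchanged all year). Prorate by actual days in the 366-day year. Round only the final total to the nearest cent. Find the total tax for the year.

1 January – 20 June 2012: 172 days at 12 mills → £2965000 × 1.2% × 172/366 = £16720.6557
21 June – 31 December 2012: 194 days at 9.5 mills → £2965000 × 0.95% × 194/366 = £14930.3142
Total = £31650.9699

£31650.97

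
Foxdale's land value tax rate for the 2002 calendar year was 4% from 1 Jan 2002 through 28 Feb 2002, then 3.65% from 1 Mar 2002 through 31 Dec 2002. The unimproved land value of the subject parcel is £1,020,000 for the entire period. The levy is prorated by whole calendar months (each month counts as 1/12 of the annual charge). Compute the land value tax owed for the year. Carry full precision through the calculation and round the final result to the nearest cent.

£37,825.00

1 Jan – 28 Feb 2002: 2 months at 4% → £1,020,000 × 4% × 2/12 = £6,800.0000
1 Mar – 31 Dec 2002: 10 months at 3.65% → £1,020,000 × 3.65% × 10/12 = £31,025.0000
Total = £37,825.0000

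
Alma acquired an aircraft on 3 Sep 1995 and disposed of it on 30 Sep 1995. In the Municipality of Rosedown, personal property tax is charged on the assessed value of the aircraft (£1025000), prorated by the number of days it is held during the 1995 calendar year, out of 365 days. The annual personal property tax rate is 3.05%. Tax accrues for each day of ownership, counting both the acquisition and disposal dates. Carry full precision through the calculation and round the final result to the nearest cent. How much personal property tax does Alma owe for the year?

£2398.22

Days held (3 Sep – 30 Sep 1995): 28 out of 365
Tax = £1025000 × 3.05% × 28/365 = £2398.2192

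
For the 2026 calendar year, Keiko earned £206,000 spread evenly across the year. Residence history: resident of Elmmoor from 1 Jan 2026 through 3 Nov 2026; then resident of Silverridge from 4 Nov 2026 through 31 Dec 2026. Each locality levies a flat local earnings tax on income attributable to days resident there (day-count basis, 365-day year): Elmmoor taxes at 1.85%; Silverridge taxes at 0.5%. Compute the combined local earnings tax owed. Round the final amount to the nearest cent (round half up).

Elmmoor, 1 Jan – 3 Nov 2026: 307 days → £206,000 × 1.85% × 307/365 = £3,205.4164
Silverridge, 4 Nov – 31 Dec 2026: 58 days → £206,000 × 0.5% × 58/365 = £163.6712
Total = £3,369.0877

£3,369.09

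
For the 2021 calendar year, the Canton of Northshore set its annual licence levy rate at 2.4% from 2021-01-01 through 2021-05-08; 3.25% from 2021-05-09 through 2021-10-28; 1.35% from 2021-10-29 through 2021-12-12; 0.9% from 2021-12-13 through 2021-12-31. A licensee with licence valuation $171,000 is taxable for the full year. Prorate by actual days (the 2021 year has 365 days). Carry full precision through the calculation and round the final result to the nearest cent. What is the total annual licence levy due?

2021-01-01 to 2021-05-08: 128 days at 2.4% → $171,000 × 2.4% × 128/365 = $1,439.2110
2021-05-09 to 2021-10-28: 173 days at 3.25% → $171,000 × 3.25% × 173/365 = $2,634.1027
2021-10-29 to 2021-12-12: 45 days at 1.35% → $171,000 × 1.35% × 45/365 = $284.6096
2021-12-13 to 2021-12-31: 19 days at 0.9% → $171,000 × 0.9% × 19/365 = $80.1123
Total = $4,438.0356

$4,438.04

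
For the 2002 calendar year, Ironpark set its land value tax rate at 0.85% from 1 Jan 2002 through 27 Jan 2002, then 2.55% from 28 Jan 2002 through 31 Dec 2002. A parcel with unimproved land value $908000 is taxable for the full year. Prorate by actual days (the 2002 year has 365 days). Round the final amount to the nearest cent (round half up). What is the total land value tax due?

$22012.16

1 Jan – 27 Jan 2002: 27 days at 0.85% → $908000 × 0.85% × 27/365 = $570.9205
28 Jan – 31 Dec 2002: 338 days at 2.55% → $908000 × 2.55% × 338/365 = $21441.2384
Total = $22012.1589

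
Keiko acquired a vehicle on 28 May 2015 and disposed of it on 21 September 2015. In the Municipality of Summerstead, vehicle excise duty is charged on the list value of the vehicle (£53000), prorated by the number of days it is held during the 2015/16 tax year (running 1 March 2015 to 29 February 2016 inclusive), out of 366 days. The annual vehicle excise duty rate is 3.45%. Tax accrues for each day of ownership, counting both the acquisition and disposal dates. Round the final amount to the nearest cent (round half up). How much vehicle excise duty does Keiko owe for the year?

Days held (28 May – 21 September 2015): 117 out of 366
Tax = £53000 × 3.45% × 117/366 = £584.5205

£584.52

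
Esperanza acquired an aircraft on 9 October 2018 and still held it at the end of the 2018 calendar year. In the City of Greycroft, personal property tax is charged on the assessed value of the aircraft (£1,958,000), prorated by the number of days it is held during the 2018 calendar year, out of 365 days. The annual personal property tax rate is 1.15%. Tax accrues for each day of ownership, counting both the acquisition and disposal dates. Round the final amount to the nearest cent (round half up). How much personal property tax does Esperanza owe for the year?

Days held (9 October – 31 December 2018): 84 out of 365
Tax = £1,958,000 × 1.15% × 84/365 = £5,181.9945

£5,181.99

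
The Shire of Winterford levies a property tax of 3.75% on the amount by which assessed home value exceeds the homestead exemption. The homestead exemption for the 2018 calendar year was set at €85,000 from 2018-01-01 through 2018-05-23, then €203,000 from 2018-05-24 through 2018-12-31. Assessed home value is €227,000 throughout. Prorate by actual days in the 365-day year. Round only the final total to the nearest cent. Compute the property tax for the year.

€2,633.63

2018-01-01 to 2018-05-23: 143 days, exemption €85,000 → (€227,000 − €85,000) × 3.75% × 143/365 = €2,086.2329
2018-05-24 to 2018-12-31: 222 days, exemption €203,000 → (€227,000 − €203,000) × 3.75% × 222/365 = €547.3973
Total = €2,633.6301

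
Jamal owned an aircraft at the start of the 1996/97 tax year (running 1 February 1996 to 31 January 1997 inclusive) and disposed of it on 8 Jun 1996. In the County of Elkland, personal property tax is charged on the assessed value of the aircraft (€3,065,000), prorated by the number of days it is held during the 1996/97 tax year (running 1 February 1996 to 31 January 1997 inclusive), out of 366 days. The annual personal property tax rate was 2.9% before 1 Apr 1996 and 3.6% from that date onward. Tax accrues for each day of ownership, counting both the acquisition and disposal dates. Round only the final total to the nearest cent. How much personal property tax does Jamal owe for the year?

1 Feb – 31 Mar 1996: 60 days at 2.9% → €3,065,000 × 2.9% × 60/366 = €14,571.3115
1 Apr – 8 Jun 1996: 69 days at 3.6% → €3,065,000 × 3.6% × 69/366 = €20,801.8033
Total = €35,373.1148

€35,373.11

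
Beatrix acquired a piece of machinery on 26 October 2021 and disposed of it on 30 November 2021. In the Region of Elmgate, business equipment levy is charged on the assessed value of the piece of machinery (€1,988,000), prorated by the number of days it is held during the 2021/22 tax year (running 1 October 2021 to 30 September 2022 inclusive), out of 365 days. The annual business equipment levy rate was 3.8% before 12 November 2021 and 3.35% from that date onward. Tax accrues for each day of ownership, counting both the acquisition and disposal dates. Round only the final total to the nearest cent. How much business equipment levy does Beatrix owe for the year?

€6,985.23

26 October – 11 November 2021: 17 days at 3.8% → €1,988,000 × 3.8% × 17/365 = €3,518.4877
12 November – 30 November 2021: 19 days at 3.35% → €1,988,000 × 3.35% × 19/365 = €3,466.7452
Total = €6,985.2329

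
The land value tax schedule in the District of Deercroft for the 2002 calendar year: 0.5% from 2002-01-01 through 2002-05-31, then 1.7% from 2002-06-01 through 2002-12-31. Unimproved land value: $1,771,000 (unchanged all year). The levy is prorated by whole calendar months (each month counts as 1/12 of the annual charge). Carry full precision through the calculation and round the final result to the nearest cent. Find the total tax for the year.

2002-01-01 to 2002-05-31: 5 months at 0.5% → $1,771,000 × 0.5% × 5/12 = $3,689.5833
2002-06-01 to 2002-12-31: 7 months at 1.7% → $1,771,000 × 1.7% × 7/12 = $17,562.4167
Total = $21,252.0000

$21,252.00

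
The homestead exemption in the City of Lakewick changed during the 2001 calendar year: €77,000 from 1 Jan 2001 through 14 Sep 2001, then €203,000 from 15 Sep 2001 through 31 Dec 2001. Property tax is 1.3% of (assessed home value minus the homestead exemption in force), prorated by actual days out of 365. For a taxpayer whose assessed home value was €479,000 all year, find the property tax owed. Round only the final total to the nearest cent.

€4,741.33

1 Jan – 14 Sep 2001: 257 days, exemption €77,000 → (€479,000 − €77,000) × 1.3% × 257/365 = €3,679.6767
15 Sep – 31 Dec 2001: 108 days, exemption €203,000 → (€479,000 − €203,000) × 1.3% × 108/365 = €1,061.6548
Total = €4,741.3315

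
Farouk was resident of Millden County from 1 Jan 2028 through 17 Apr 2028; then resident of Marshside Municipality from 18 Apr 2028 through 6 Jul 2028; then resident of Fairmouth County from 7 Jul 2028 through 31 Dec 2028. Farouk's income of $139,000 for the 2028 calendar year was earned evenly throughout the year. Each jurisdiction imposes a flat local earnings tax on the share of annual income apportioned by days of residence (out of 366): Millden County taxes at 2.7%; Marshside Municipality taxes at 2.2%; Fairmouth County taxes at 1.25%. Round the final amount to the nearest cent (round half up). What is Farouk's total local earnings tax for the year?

Millden County, 1 Jan – 17 Apr 2028: 108 days → $139,000 × 2.7% × 108/366 = $1,107.4426
Marshside Municipality, 18 Apr – 6 Jul 2028: 80 days → $139,000 × 2.2% × 80/366 = $668.4153
Fairmouth County, 7 Jul – 31 Dec 2028: 178 days → $139,000 × 1.25% × 178/366 = $845.0137
Total = $2,620.8716

$2,620.87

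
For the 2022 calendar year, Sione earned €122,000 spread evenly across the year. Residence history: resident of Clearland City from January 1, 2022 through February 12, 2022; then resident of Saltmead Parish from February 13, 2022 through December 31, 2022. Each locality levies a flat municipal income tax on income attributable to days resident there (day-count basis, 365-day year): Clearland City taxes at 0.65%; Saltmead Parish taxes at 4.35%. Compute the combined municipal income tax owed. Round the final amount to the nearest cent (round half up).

Clearland City, January 1 – February 12, 2022: 43 days → €122,000 × 0.65% × 43/365 = €93.4219
Saltmead Parish, February 13 – December 31, 2022: 322 days → €122,000 × 4.35% × 322/365 = €4,681.7918
Total = €4,775.2137

€4,775.21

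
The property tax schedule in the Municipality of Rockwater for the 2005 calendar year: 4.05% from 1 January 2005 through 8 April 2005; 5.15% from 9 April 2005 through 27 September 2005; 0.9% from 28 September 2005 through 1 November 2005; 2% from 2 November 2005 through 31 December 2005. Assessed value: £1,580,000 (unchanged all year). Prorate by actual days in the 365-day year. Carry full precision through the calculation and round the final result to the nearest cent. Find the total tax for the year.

1 January – 8 April 2005: 98 days at 4.05% → £1,580,000 × 4.05% × 98/365 = £17,180.8767
9 April – 27 September 2005: 172 days at 5.15% → £1,580,000 × 5.15% × 172/365 = £38,344.2192
28 September – 1 November 2005: 35 days at 0.9% → £1,580,000 × 0.9% × 35/365 = £1,363.5616
2 November – 31 December 2005: 60 days at 2% → £1,580,000 × 2% × 60/365 = £5,194.5205
Total = £62,083.1781

£62,083.18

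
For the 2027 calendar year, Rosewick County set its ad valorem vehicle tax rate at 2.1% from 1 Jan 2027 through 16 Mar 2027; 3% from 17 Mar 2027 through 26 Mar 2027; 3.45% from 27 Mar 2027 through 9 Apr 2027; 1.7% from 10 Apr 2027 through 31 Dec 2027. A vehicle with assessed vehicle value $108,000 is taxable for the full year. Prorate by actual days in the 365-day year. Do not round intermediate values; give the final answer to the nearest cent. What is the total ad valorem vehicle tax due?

1 Jan – 16 Mar 2027: 75 days at 2.1% → $108,000 × 2.1% × 75/365 = $466.0274
17 Mar – 26 Mar 2027: 10 days at 3% → $108,000 × 3% × 10/365 = $88.7671
27 Mar – 9 Apr 2027: 14 days at 3.45% → $108,000 × 3.45% × 14/365 = $142.9151
10 Apr – 31 Dec 2027: 266 days at 1.7% → $108,000 × 1.7% × 266/365 = $1,338.0164
Total = $2,035.7260

$2,035.73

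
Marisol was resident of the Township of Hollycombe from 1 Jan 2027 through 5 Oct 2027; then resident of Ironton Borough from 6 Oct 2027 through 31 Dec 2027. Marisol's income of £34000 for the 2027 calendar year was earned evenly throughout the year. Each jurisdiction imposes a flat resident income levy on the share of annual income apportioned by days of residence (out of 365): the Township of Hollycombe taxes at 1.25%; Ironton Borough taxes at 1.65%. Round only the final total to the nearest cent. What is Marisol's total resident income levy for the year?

The Township of Hollycombe, 1 Jan – 5 Oct 2027: 278 days → £34000 × 1.25% × 278/365 = £323.6986
Ironton Borough, 6 Oct – 31 Dec 2027: 87 days → £34000 × 1.65% × 87/365 = £133.7178
Total = £457.4164

£457.42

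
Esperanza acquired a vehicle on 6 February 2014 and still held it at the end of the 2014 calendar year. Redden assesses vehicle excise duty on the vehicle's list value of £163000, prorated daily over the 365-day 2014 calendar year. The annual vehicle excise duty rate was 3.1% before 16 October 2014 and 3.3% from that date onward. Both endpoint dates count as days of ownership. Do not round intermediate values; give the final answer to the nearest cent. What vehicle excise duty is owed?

£4623.39

6 February – 15 October 2014: 252 days at 3.1% → £163000 × 3.1% × 252/365 = £3488.6466
16 October – 31 December 2014: 77 days at 3.3% → £163000 × 3.3% × 77/365 = £1134.7479
Total = £4623.3945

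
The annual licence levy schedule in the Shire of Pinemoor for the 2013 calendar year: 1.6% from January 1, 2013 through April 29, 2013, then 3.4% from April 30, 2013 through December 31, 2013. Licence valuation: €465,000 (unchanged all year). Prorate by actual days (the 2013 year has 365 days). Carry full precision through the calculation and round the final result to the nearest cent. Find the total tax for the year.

January 1 – April 29, 2013: 119 days at 1.6% → €465,000 × 1.6% × 119/365 = €2,425.6438
April 30 – December 31, 2013: 246 days at 3.4% → €465,000 × 3.4% × 246/365 = €10,655.5068
Total = €13,081.1507

€13,081.15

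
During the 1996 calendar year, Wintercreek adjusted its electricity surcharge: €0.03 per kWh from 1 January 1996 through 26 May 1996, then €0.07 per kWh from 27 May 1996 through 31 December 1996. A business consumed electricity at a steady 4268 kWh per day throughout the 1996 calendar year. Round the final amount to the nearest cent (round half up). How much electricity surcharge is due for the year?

1 January – 26 May 1996: 147 days × 4268 kWh/day = 627,396 kWh at €0.03/kWh → €18821.88
27 May – 31 December 1996: 219 days × 4268 kWh/day = 934,692 kWh at €0.07/kWh → €65428.44

€84250.32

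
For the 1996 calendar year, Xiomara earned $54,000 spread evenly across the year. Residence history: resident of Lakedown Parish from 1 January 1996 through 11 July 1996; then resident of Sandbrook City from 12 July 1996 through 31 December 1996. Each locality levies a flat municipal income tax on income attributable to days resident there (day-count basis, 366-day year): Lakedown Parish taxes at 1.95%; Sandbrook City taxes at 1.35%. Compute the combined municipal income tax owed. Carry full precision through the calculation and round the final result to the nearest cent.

Lakedown Parish, 1 January – 11 July 1996: 193 days → $54,000 × 1.95% × 193/366 = $555.2705
Sandbrook City, 12 July – 31 December 1996: 173 days → $54,000 × 1.35% × 173/366 = $344.5820
Total = $899.8525

$899.85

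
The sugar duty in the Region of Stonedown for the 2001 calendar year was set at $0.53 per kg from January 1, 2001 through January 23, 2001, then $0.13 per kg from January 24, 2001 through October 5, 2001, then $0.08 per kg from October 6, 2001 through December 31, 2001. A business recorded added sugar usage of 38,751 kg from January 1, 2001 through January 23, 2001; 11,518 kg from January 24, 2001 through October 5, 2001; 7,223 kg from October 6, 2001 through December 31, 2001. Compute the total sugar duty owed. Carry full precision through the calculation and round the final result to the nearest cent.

$22,613.21

January 1 – January 23, 2001: 38,751 kg at $0.53/kg → $20,538.03
January 24 – October 5, 2001: 11,518 kg at $0.13/kg → $1,497.34
October 6 – December 31, 2001: 7,223 kg at $0.08/kg → $577.84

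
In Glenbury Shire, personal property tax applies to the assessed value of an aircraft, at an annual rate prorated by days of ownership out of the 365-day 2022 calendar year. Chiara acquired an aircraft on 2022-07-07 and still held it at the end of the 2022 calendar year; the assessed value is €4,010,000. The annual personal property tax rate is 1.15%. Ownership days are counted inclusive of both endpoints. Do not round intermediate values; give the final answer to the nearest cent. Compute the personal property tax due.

€22,488.96

Days held (2022-07-07 to 2022-12-31): 178 out of 365
Tax = €4,010,000 × 1.15% × 178/365 = €22,488.9589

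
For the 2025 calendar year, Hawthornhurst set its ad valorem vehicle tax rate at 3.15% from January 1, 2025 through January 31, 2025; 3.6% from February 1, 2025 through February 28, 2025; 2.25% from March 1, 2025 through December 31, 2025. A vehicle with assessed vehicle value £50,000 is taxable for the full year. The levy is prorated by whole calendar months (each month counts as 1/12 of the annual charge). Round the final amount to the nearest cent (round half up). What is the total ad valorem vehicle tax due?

January 1 – January 31, 2025: 1 month at 3.15% → £50,000 × 3.15% × 1/12 = £131.2500
February 1 – February 28, 2025: 1 month at 3.6% → £50,000 × 3.6% × 1/12 = £150.0000
March 1 – December 31, 2025: 10 months at 2.25% → £50,000 × 2.25% × 10/12 = £937.5000
Total = £1,218.7500

£1,218.75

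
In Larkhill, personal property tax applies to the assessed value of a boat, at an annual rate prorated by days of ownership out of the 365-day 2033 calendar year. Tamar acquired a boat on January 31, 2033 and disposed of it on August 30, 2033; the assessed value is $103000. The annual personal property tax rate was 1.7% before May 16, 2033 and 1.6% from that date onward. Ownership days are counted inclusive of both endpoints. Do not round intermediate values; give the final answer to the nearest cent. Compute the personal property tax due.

$986.82

January 31 – May 15, 2033: 105 days at 1.7% → $103000 × 1.7% × 105/365 = $503.7123
May 16 – August 30, 2033: 107 days at 1.6% → $103000 × 1.6% × 107/365 = $483.1123
Total = $986.8247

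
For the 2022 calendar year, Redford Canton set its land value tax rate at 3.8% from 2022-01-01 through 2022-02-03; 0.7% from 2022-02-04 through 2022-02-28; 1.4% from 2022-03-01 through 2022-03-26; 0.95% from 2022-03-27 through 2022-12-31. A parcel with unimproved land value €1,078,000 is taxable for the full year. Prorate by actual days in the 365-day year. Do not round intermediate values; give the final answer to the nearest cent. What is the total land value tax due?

€13,263.83

2022-01-01 to 2022-02-03: 34 days at 3.8% → €1,078,000 × 3.8% × 34/365 = €3,815.8247
2022-02-04 to 2022-02-28: 25 days at 0.7% → €1,078,000 × 0.7% × 25/365 = €516.8493
2022-03-01 to 2022-03-26: 26 days at 1.4% → €1,078,000 × 1.4% × 26/365 = €1,075.0466
2022-03-27 to 2022-12-31: 280 days at 0.95% → €1,078,000 × 0.95% × 280/365 = €7,856.1096
Total = €13,263.8301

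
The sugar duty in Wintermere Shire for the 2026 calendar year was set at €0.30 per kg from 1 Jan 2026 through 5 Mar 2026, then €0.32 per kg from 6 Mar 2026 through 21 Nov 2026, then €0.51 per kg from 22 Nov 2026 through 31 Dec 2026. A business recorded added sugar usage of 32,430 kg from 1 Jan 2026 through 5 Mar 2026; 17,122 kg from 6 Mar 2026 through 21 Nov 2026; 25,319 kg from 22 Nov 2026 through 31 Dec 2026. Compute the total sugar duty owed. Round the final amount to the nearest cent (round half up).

€28,120.73

1 Jan – 5 Mar 2026: 32,430 kg at €0.30/kg → €9,729.00
6 Mar – 21 Nov 2026: 17,122 kg at €0.32/kg → €5,479.04
22 Nov – 31 Dec 2026: 25,319 kg at €0.51/kg → €12,912.69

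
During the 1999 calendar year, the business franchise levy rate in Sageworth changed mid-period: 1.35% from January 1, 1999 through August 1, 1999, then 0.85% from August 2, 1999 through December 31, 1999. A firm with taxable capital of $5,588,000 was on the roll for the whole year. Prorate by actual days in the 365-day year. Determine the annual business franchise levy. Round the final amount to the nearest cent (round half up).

January 1 – August 1, 1999: 213 days at 1.35% → $5,588,000 × 1.35% × 213/365 = $44,022.7233
August 2 – December 31, 1999: 152 days at 0.85% → $5,588,000 × 0.85% × 152/365 = $19,779.9890
Total = $63,802.7123

$63,802.71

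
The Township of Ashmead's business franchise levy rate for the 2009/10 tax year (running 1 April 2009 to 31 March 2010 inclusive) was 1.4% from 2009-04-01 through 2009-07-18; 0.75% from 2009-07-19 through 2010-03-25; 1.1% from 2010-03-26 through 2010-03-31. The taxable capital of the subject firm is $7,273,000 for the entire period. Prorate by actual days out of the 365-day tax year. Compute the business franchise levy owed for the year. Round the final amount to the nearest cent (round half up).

2009-04-01 to 2009-07-18: 109 days at 1.4% → $7,273,000 × 1.4% × 109/365 = $30,407.1178
2009-07-19 to 2010-03-25: 250 days at 0.75% → $7,273,000 × 0.75% × 250/365 = $37,361.3014
2010-03-26 to 2010-03-31: 6 days at 1.1% → $7,273,000 × 1.1% × 6/365 = $1,315.1178
Total = $69,083.5370

$69,083.54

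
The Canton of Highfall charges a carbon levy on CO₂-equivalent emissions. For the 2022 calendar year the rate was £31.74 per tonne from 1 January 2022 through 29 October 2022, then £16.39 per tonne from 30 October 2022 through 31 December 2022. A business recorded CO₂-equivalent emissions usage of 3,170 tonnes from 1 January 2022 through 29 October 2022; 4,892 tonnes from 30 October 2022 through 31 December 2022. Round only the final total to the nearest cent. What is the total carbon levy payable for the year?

1 January – 29 October 2022: 3,170 tonnes at £31.74/tonne → £100,615.80
30 October – 31 December 2022: 4,892 tonnes at £16.39/tonne → £80,179.88

£180,795.68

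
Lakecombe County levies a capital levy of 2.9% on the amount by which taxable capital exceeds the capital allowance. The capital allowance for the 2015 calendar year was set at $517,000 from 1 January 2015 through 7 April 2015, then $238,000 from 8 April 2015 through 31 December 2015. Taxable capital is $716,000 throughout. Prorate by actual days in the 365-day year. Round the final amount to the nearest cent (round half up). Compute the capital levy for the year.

1 January – 7 April 2015: 97 days, exemption $517,000 → ($716,000 − $517,000) × 2.9% × 97/365 = $1,533.6630
8 April – 31 December 2015: 268 days, exemption $238,000 → ($716,000 − $238,000) × 2.9% × 268/365 = $10,178.1260
Total = $11,711.7890

$11,711.79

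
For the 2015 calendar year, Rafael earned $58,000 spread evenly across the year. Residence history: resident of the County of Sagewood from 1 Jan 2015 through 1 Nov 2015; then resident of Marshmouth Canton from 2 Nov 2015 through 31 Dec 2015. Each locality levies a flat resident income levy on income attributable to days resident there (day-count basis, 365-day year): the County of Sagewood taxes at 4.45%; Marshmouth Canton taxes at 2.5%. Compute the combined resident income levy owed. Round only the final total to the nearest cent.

The County of Sagewood, 1 Jan – 1 Nov 2015: 305 days → $58,000 × 4.45% × 305/365 = $2,156.7260
Marshmouth Canton, 2 Nov – 31 Dec 2015: 60 days → $58,000 × 2.5% × 60/365 = $238.3562
Total = $2,395.0822

$2,395.08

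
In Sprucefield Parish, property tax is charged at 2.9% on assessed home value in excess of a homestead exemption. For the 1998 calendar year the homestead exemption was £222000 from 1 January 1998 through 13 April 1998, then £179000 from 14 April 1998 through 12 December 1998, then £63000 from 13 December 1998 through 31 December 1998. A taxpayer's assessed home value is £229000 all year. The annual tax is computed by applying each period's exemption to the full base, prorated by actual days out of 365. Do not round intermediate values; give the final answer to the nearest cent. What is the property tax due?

£1273.22

1 January – 13 April 1998: 103 days, exemption £222000 → (£229000 − £222000) × 2.9% × 103/365 = £57.2849
14 April – 12 December 1998: 243 days, exemption £179000 → (£229000 − £179000) × 2.9% × 243/365 = £965.3425
13 December – 31 December 1998: 19 days, exemption £63000 → (£229000 − £63000) × 2.9% × 19/365 = £250.5918
Total = £1273.2192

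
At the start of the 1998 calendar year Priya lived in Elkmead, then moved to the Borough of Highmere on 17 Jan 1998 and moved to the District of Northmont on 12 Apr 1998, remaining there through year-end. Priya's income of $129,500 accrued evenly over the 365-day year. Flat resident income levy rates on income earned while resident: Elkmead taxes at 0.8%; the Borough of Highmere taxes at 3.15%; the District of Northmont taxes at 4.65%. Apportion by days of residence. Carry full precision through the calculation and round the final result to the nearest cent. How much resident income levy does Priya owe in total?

$5,350.83

Elkmead, 1 Jan – 16 Jan 1998: 16 days → $129,500 × 0.8% × 16/365 = $45.4137
The Borough of Highmere, 17 Jan – 11 Apr 1998: 85 days → $129,500 × 3.15% × 85/365 = $949.9623
The District of Northmont, 12 Apr – 31 Dec 1998: 264 days → $129,500 × 4.65% × 264/365 = $4,355.4575
Total = $5,350.8336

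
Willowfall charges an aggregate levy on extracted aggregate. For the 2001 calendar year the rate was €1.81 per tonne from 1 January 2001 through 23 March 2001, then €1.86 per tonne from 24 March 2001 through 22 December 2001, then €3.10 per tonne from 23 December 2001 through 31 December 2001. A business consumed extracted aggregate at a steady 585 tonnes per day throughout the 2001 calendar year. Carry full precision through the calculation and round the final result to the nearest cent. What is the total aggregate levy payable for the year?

€401286.60

1 January – 23 March 2001: 82 days × 585 tonnes/day = 47,970 tonnes at €1.81/tonne → €86825.70
24 March – 22 December 2001: 274 days × 585 tonnes/day = 160,290 tonnes at €1.86/tonne → €298139.40
23 December – 31 December 2001: 9 days × 585 tonnes/day = 5,265 tonnes at €3.10/tonne → €16321.50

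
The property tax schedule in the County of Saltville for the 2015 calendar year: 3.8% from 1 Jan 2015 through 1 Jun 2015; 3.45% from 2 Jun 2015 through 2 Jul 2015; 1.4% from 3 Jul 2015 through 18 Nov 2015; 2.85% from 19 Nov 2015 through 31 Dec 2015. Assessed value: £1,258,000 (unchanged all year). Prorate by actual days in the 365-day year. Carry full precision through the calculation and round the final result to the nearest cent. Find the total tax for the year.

1 Jan – 1 Jun 2015: 152 days at 3.8% → £1,258,000 × 3.8% × 152/365 = £19,907.4192
2 Jun – 2 Jul 2015: 31 days at 3.45% → £1,258,000 × 3.45% × 31/365 = £3,686.1123
3 Jul – 18 Nov 2015: 139 days at 1.4% → £1,258,000 × 1.4% × 139/365 = £6,707.0356
19 Nov – 31 Dec 2015: 43 days at 2.85% → £1,258,000 × 2.85% × 43/365 = £4,223.7781
Total = £34,524.3452

£34,524.35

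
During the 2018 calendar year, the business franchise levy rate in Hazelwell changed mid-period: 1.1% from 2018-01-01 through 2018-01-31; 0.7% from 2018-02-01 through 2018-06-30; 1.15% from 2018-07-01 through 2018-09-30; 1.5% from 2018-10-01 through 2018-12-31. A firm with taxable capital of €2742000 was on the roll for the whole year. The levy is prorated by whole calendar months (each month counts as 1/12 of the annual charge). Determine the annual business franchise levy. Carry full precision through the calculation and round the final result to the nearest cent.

€28676.75

2018-01-01 to 2018-01-31: 1 month at 1.1% → €2742000 × 1.1% × 1/12 = €2513.5000
2018-02-01 to 2018-06-30: 5 months at 0.7% → €2742000 × 0.7% × 5/12 = €7997.5000
2018-07-01 to 2018-09-30: 3 months at 1.15% → €2742000 × 1.15% × 3/12 = €7883.2500
2018-10-01 to 2018-12-31: 3 months at 1.5% → €2742000 × 1.5% × 3/12 = €10282.5000
Total = €28676.7500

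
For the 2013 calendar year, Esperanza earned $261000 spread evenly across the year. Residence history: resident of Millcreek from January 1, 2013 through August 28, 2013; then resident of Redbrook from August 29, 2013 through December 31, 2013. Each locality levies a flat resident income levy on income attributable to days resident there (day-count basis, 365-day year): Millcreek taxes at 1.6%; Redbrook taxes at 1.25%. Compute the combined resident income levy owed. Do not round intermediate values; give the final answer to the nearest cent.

$3863.16

Millcreek, January 1 – August 28, 2013: 240 days → $261000 × 1.6% × 240/365 = $2745.8630
Redbrook, August 29 – December 31, 2013: 125 days → $261000 × 1.25% × 125/365 = $1117.2945
Total = $3863.1575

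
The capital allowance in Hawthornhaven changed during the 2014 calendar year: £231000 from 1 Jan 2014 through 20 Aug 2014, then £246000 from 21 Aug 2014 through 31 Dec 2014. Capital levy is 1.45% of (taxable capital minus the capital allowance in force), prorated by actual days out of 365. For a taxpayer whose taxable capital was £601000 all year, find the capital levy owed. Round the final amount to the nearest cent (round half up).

1 Jan – 20 Aug 2014: 232 days, exemption £231000 → (£601000 − £231000) × 1.45% × 232/365 = £3410.0822
21 Aug – 31 Dec 2014: 133 days, exemption £246000 → (£601000 − £246000) × 1.45% × 133/365 = £1875.6644
Total = £5285.7466

£5285.75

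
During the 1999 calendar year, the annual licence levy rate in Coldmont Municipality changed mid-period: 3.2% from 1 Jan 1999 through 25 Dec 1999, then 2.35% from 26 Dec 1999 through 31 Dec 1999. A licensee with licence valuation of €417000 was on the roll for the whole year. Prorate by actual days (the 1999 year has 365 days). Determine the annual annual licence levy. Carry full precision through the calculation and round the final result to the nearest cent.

€13285.73

1 Jan – 25 Dec 1999: 359 days at 3.2% → €417000 × 3.2% × 359/365 = €13124.6466
26 Dec – 31 Dec 1999: 6 days at 2.35% → €417000 × 2.35% × 6/365 = €161.0877
Total = €13285.7342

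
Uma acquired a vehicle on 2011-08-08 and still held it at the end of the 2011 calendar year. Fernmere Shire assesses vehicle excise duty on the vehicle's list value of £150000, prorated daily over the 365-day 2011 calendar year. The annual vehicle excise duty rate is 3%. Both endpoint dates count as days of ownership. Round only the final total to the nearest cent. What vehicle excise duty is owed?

Days held (2011-08-08 to 2011-12-31): 146 out of 365
Tax = £150000 × 3% × 146/365 = £1800.0000

£1800.00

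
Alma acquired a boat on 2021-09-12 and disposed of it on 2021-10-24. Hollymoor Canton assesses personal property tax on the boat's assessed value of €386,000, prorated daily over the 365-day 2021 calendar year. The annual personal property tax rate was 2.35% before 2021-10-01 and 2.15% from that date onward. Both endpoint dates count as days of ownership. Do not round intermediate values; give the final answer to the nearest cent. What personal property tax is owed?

2021-09-12 to 2021-09-30: 19 days at 2.35% → €386,000 × 2.35% × 19/365 = €472.1890
2021-10-01 to 2021-10-24: 24 days at 2.15% → €386,000 × 2.15% × 24/365 = €545.6877
Total = €1,017.8767

€1,017.88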